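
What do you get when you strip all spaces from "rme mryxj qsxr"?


Input string: 'rme mryxj qsxr'
Operation: remove all spaces
Words: 'rme', 'mryxj', 'qsxr'
Join without spaces: rmemryxjqsxr


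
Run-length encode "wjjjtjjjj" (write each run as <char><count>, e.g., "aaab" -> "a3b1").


Input: 'wjjjtjjjj'
Operation: identify consecutive runs
Runs: 'w' -> w1, 'jjj' -> j3, 't' -> t1, 'jjjj' -> j4
Encoded: w1j3t1j4


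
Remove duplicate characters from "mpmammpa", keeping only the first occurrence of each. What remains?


Input: 'mpmammpa'
Operation: keep first occurrence of each character
Scan: s[0]='m' new -> keep; s[1]='p' new -> keep; s[2]='m' seen -> skip; s[3]='a' new -> keep; s[4]='m' seen -> skip; s[5]='m' seen -> skip; s[6]='p' seen -> skip; s[7]='a' seen -> skip
Result: mpa


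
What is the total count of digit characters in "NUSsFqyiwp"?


Input string: 'NUSsFqyiwp'
Operation: count digit characters (0-9)
Scan: 'N', 'U', 'S', 's', 'F', 'q', 'y', 'i', 'w', 'p'
Digits found: 0
Result: 0


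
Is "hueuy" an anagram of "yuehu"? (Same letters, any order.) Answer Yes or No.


String 1: 'yuehu' -> sorted: 'ehuuy'
String 2: 'hueuy' -> sorted: 'ehuuy'
Compare sorted forms: 'ehuuy' == 'ehuuy'
Anagram: Yes


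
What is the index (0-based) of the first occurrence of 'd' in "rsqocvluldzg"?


Input string: 'rsqocvluldzg'
Target: 'd'
Scanning left to right: s[0]='r', s[1]='s', s[2]='q', s[3]='o', s[4]='c', s[5]='v', s[6]='l', s[7]='u', s[8]='l', s[9]='d'
First match at index: 9


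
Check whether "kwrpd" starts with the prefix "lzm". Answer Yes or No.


Input string: 'kwrpd'
Prefix to check: 'lzm'
First 3 characters of input: 'kwr'
Match: False
Result: No


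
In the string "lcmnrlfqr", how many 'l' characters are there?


Input string: 'lcmnrlfqr'
Target character: 'l'
Scan each position: s[0]='l', s[5]='l'
Matches found at indices: 0, 5
Total: 2


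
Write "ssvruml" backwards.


Input string: 'ssvruml'
Operation: reverse character order
Original order: 's' -> 's' -> 'v' -> 'r' -> 'u' -> 'm' -> 'l'
Reversed order: 'l' -> 'm' -> 'u' -> 'r' -> 'v' -> 's' -> 's'
Result: lmurvss


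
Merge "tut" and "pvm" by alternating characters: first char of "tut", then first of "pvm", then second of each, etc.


String 1: 'tut'
String 2: 'pvm'
Operation: alternate characters
Pairs: 't'+'p', 'u'+'v', 't'+'m'
Result: tpuvtm


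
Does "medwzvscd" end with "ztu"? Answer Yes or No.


Input string: 'medwzvscd'
Suffix to check: 'ztu'
Last 3 characters of input: 'scd'
Match: False
Result: No


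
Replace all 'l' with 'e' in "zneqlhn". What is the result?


Input string: 'zneqlhn'
Operation: replace 'l' with 'e'
Positions of 'l': 4
After replacement: zneqehn


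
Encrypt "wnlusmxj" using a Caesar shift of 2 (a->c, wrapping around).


Input: 'wnlusmxj', shift = 2
Operation: for each letter, (position + 2) mod 26
Mapping: 'w'(22+2=24)->'y', 'n'(13+2=15)->'p', 'l'(11+2=13)->'n', 'u'(20+2=22)->'w', 's'(18+2=20)->'u', 'm'(12+2=14)->'o', 'x'(23+2=25)->'z', 'j'(9+2=11)->'l'
Result: ypnwuozl


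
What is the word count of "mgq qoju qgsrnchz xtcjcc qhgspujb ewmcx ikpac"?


Input string: 'mgq qoju qgsrnchz xtcjcc qhgspujb ewmcx ikpac'
Operation: split by spaces
Words found: 'mgq', 'qoju', 'qgsrnchz', 'xtcjcc', 'qhgspujb', 'ewmcx', 'ikpac'
Word count: 7


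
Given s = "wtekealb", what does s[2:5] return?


Input string: 'wtekealb'
Operation: slice [2:5]
Extract characters: s[2]='e', s[3]='k', s[4]='e'
Result: eke


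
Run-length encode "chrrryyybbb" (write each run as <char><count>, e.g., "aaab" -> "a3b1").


Input: 'chrrryyybbb'
Operation: identify consecutive runs
Runs: 'c' -> c1, 'h' -> h1, 'rrr' -> r3, 'yyy' -> y3, 'bbb' -> b3
Encoded: c1h1r3y3b3


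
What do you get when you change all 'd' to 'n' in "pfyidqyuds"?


Input string: 'pfyidqyuds'
Operation: replace 'd' with 'n'
Positions of 'd': 4, 8
After replacement: pfyinqyuns


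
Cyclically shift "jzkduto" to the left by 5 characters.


Input: 'jzkduto', shift = 5
Operation: split at index 5 and swap parts
Front part s[0:5] = 'jzkdu'
Back part s[5:] = 'to'
Rotated = back + front = 'to' + 'jzkdu'
Result: tojzkdu


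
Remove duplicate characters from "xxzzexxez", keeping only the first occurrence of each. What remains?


Input: 'xxzzexxez'
Operation: keep first occurrence of each character
Scan: s[0]='x' new -> keep; s[1]='x' seen -> skip; s[2]='z' new -> keep; s[3]='z' seen -> skip; s[4]='e' new -> keep; s[5]='x' seen -> skip; s[6]='x' seen -> skip; s[7]='e' seen -> skip; s[8]='z' seen -> skip
Result: xze


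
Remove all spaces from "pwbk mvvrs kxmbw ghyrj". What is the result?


Input string: 'pwbk mvvrs kxmbw ghyrj'
Operation: remove all spaces
Words: 'pwbk', 'mvvrs', 'kxmbw', 'ghyrj'
Join without spaces: pwbkmvvrskxmbwghyrj


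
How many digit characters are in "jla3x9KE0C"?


Input string: 'jla3x9KE0C'
Operation: count digit characters (0-9)
Scan: 'j', 'l', 'a', '3'(digit), 'x', '9'(digit), 'K', 'E', '0'(digit), 'C'
Digits found: 3
Result: 3


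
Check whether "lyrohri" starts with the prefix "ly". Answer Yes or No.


Input string: 'lyrohri'
Prefix to check: 'ly'
First 2 characters of input: 'ly'
Match: True
Result: Yes


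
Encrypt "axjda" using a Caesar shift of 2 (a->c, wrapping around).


Input: 'axjda', shift = 2
Operation: for each letter, (position + 2) mod 26
Mapping: 'a'(0+2=2)->'c', 'x'(23+2=25)->'z', 'j'(9+2=11)->'l', 'd'(3+2=5)->'f', 'a'(0+2=2)->'c'
Result: czlfc


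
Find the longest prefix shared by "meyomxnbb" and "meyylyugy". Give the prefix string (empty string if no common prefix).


String 1: 'meyomxnbb'
String 2: 'meyylyugy'
Compare position by position:
pos 0: 'm' vs 'm' match
pos 1: 'e' vs 'e' match
pos 2: 'y' vs 'y' match
pos 3: 'o' vs 'y' differ -> stop
Longest common prefix: "mey" (length 3)


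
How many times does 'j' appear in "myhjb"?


Input string: 'myhjb'
Target character: 'j'
Scan each position: s[3]='j'
Matches found at indices: 3
Total: 1


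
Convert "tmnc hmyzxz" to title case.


Input string: 'tmnc hmyzxz'
Operation: capitalize first letter of each word
Word transformations: 'tmnc'->'Tmnc', 'hmyzxz'->'Hmyzxz'
Result: Tmnc Hmyzxz


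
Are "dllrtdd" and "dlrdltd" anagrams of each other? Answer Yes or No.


String 1: 'dllrtdd' -> sorted: 'dddllrt'
String 2: 'dlrdltd' -> sorted: 'dddllrt'
Compare sorted forms: 'dddllrt' == 'dddllrt'
Anagram: Yes


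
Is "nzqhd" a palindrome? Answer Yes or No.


Input string: 'nzqhd'
Reversed: 'dhqzn'
Compare pairs: s[0]='n' vs s[4]='d' (mismatch), s[1]='z' vs s[3]='h' (mismatch)
Palindrome: No


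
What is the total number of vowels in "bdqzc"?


Input string: 'bdqzc'
Operation: count vowels (a, e, i, o, u)
Scan: s[0]='b', s[1]='d', s[2]='q', s[3]='z', s[4]='c'
Vowels found: 0
Result: 0


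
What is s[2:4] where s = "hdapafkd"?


Input string: 'hdapafkd'
Operation: slice [2:4]
Extract characters: s[2]='a', s[3]='p'
Result: ap


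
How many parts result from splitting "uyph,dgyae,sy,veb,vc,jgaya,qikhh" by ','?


Input string: 'uyph,dgyae,sy,veb,vc,jgaya,qikhh'
Delimiter: ','
Split result: 'uyph', 'dgyae', 'sy', 'veb', 'vc', 'jgaya', 'qikhh'
Number of parts: 7


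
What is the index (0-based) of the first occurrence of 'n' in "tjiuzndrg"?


Input string: 'tjiuzndrg'
Target: 'n'
Scanning left to right: s[0]='t', s[1]='j', s[2]='i', s[3]='u', s[4]='z', s[5]='n'
First match at index: 5


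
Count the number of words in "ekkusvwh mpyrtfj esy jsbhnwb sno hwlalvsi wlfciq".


Input string: 'ekkusvwh mpyrtfj esy jsbhnwb sno hwlalvsi wlfciq'
Operation: split by spaces
Words found: 'ekkusvwh', 'mpyrtfj', 'esy', 'jsbhnwb', 'sno', 'hwlalvsi', 'wlfciq'
Word count: 7


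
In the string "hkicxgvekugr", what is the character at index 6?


Input string: 'hkicxgvekugr'
Operation: get character at index 6
Index mapping: s[0]='h', s[1]='k', s[2]='i', s[3]='c', s[4]='x', s[5]='g', s[6]='v'
Result: 'v'


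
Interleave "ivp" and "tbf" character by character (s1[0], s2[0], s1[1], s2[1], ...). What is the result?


String 1: 'ivp'
String 2: 'tbf'
Operation: alternate characters
Pairs: 'i'+'t', 'v'+'b', 'p'+'f'
Result: itvbpf


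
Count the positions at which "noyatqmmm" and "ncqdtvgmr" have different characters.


String 1: 'noyatqmmm'
String 2: 'ncqdtvgmr'
Compare each position: pos 0: 'n'=='n', pos 1: 'o'!='c', pos 2: 'y'!='q', pos 3: 'a'!='d', pos 4: 't'=='t', pos 5: 'q'!='v', pos 6: 'm'!='g', pos 7: 'm'=='m', pos 8: 'm'!='r'
Differing positions: 6
Hamming distance: 6


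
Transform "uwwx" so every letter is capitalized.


Input string: 'uwwx'
Operation: convert each letter to uppercase
Mapping: 'u'->'U', 'w'->'W', 'w'->'W', 'x'->'X'
Result: UWWX


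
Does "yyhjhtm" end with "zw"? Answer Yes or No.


Input string: 'yyhjhtm'
Suffix to check: 'zw'
Last 2 characters of input: 'tm'
Match: False
Result: No


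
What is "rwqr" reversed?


Input string: 'rwqr'
Operation: reverse character order
Original order: 'r' -> 'w' -> 'q' -> 'r'
Reversed order: 'r' -> 'q' -> 'w' -> 'r'
Result: rqwr


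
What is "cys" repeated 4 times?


Input string: 'cys'
Operation: repeat 4 times
Concatenation: 'cys' + 'cys' + 'cys' + 'cys'
Result: cyscyscyscys


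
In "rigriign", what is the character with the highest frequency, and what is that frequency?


Input: 'rigriign'
Operation: tally each character
Counts: 'g':2, 'i':3, 'n':1, 'r':2
Maximum: 'i' appears 3 times


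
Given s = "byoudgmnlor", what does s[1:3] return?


Input string: 'byoudgmnlor'
Operation: slice [1:3]
Extract characters: s[1]='y', s[2]='o'
Result: yo


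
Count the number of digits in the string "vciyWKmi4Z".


Input string: 'vciyWKmi4Z'
Operation: count digit characters (0-9)
Scan: 'v', 'c', 'i', 'y', 'W', 'K', 'm', 'i', '4'(digit), 'Z'
Digits found: 1
Result: 1


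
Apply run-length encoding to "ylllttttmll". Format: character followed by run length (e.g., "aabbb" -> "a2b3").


Input: 'ylllttttmll'
Operation: identify consecutive runs
Runs: 'y' -> y1, 'lll' -> l3, 'tttt' -> t4, 'm' -> m1, 'll' -> l2
Encoded: y1l3t4m1l2


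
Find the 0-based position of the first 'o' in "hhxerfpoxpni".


Input string: 'hhxerfpoxpni'
Target: 'o'
Scanning left to right: s[0]='h', s[1]='h', s[2]='x', s[3]='e', s[4]='r', s[5]='f', s[6]='p', s[7]='o'
First match at index: 7


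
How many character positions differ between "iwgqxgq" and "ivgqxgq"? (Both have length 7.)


String 1: 'iwgqxgq'
String 2: 'ivgqxgq'
Compare each position: pos 0: 'i'=='i', pos 1: 'w'!='v', pos 2: 'g'=='g', pos 3: 'q'=='q', pos 4: 'x'=='x', pos 5: 'g'=='g', pos 6: 'q'=='q'
Differing positions: 1
Hamming distance: 1


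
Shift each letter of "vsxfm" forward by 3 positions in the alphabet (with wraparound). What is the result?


Input: 'vsxfm', shift = 3
Operation: for each letter, (position + 3) mod 26
Mapping: 'v'(21+3=24)->'y', 's'(18+3=21)->'v', 'x'(23+3=26, 26 mod 26=0)->'a', 'f'(5+3=8)->'i', 'm'(12+3=15)->'p'
Result: yvaip


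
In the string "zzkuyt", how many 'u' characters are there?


Input string: 'zzkuyt'
Target character: 'u'
Scan each position: s[3]='u'
Matches found at indices: 3
Total: 1


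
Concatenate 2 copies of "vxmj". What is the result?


Input string: 'vxmj'
Operation: repeat 2 times
Concatenation: 'vxmj' + 'vxmj'
Result: vxmjvxmj


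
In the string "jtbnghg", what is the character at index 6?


Input string: 'jtbnghg'
Operation: get character at index 6
Index mapping: s[0]='j', s[1]='t', s[2]='b', s[3]='n', s[4]='g', s[5]='h', s[6]='g'
Result: 'g'


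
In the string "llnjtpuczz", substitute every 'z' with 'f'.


Input string: 'llnjtpuczz'
Operation: replace 'z' with 'f'
Positions of 'z': 8, 9
After replacement: llnjtpucff


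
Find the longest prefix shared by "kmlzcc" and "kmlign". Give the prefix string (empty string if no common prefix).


String 1: 'kmlzcc'
String 2: 'kmlign'
Compare position by position:
pos 0: 'k' vs 'k' match
pos 1: 'm' vs 'm' match
pos 2: 'l' vs 'l' match
pos 3: 'z' vs 'i' differ -> stop
Longest common prefix: "kml" (length 3)


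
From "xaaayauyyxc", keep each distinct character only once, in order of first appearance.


Input: 'xaaayauyyxc'
Operation: keep first occurrence of each character
Scan: s[0]='x' new -> keep; s[1]='a' new -> keep; s[2]='a' seen -> skip; s[3]='a' seen -> skip; s[4]='y' new -> keep; s[5]='a' seen -> skip; s[6]='u' new -> keep; s[7]='y' seen -> skip; s[8]='y' seen -> skip; s[9]='x' seen -> skip; s[10]='c' new -> keep
Result: xayuc


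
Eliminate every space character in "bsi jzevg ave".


Input string: 'bsi jzevg ave'
Operation: remove all spaces
Words: 'bsi', 'jzevg', 'ave'
Join without spaces: bsijzevgave


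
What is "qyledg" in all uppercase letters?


Input string: 'qyledg'
Operation: convert each letter to uppercase
Mapping: 'q'->'Q', 'y'->'Y', 'l'->'L', 'e'->'E', 'd'->'D', 'g'->'G'
Result: QYLEDG


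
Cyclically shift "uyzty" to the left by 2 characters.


Input: 'uyzty', shift = 2
Operation: split at index 2 and swap parts
Front part s[0:2] = 'uy'
Back part s[2:] = 'zty'
Rotated = back + front = 'zty' + 'uy'
Result: ztyuy


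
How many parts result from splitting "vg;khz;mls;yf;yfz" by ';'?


Input string: 'vg;khz;mls;yf;yfz'
Delimiter: ';'
Split result: 'vg', 'khz', 'mls', 'yf', 'yfz'
Number of parts: 5


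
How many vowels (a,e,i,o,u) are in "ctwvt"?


Input string: 'ctwvt'
Operation: count vowels (a, e, i, o, u)
Scan: s[0]='c', s[1]='t', s[2]='w', s[3]='v', s[4]='t'
Vowels found: 0
Result: 0


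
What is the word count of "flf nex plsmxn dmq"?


Input string: 'flf nex plsmxn dmq'
Operation: split by spaces
Words found: 'flf', 'nex', 'plsmxn', 'dmq'
Word count: 4


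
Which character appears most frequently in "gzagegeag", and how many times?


Input: 'gzagegeag'
Operation: tally each character
Counts: 'a':2, 'e':2, 'g':4, 'z':1
Maximum: 'g' appears 4 times


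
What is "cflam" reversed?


Input string: 'cflam'
Operation: reverse character order
Original order: 'c' -> 'f' -> 'l' -> 'a' -> 'm'
Reversed order: 'm' -> 'a' -> 'l' -> 'f' -> 'c'
Result: malfc


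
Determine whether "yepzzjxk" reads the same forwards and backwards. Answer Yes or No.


Input string: 'yepzzjxk'
Reversed: 'kxjzzpey'
Compare pairs: s[0]='y' vs s[7]='k' (mismatch), s[1]='e' vs s[6]='x' (mismatch), s[2]='p' vs s[5]='j' (mismatch), s[3]='z' vs s[4]='z' (match)
Palindrome: No


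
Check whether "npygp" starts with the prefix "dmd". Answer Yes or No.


Input string: 'npygp'
Prefix to check: 'dmd'
First 3 characters of input: 'npy'
Match: False
Result: No


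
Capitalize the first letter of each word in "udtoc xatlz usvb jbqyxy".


Input string: 'udtoc xatlz usvb jbqyxy'
Operation: capitalize first letter of each word
Word transformations: 'udtoc'->'Udtoc', 'xatlz'->'Xatlz', 'usvb'->'Usvb', 'jbqyxy'->'Jbqyxy'
Result: Udtoc Xatlz Usvb Jbqyxy


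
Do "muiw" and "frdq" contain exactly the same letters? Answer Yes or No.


String 1: 'muiw' -> sorted: 'imuw'
String 2: 'frdq' -> sorted: 'dfqr'
Compare sorted forms: 'imuw' != 'dfqr'
Anagram: No


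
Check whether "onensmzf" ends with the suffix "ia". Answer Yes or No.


Input string: 'onensmzf'
Suffix to check: 'ia'
Last 2 characters of input: 'zf'
Match: False
Result: No


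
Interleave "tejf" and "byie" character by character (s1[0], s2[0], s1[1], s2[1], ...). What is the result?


String 1: 'tejf'
String 2: 'byie'
Operation: alternate characters
Pairs: 't'+'b', 'e'+'y', 'j'+'i', 'f'+'e'
Result: tbeyjife


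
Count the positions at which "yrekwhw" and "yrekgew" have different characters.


String 1: 'yrekwhw'
String 2: 'yrekgew'
Compare each position: pos 0: 'y'=='y', pos 1: 'r'=='r', pos 2: 'e'=='e', pos 3: 'k'=='k', pos 4: 'w'!='g', pos 5: 'h'!='e', pos 6: 'w'=='w'
Differing positions: 2
Hamming distance: 2


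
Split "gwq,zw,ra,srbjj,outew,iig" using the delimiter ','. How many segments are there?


Input string: 'gwq,zw,ra,srbjj,outew,iig'
Delimiter: ','
Split result: 'gwq', 'zw', 'ra', 'srbjj', 'outew', 'iig'
Number of parts: 6


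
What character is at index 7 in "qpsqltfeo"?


Input string: 'qpsqltfeo'
Operation: get character at index 7
Index mapping: s[0]='q', s[1]='p', s[2]='s', s[3]='q', s[4]='l', s[5]='t', s[6]='f', s[7]='e'
Result: 'e'


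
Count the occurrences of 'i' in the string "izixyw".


Input string: 'izixyw'
Target character: 'i'
Scan each position: s[0]='i', s[2]='i'
Matches found at indices: 0, 2
Total: 2


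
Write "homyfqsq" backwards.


Input string: 'homyfqsq'
Operation: reverse character order
Original order: 'h' -> 'o' -> 'm' -> 'y' -> 'f' -> 'q' -> 's' -> 'q'
Reversed order: 'q' -> 's' -> 'q' -> 'f' -> 'y' -> 'm' -> 'o' -> 'h'
Result: qsqfymoh


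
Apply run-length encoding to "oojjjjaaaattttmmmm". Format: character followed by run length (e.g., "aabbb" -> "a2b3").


Input: 'oojjjjaaaattttmmmm'
Operation: identify consecutive runs
Runs: 'oo' -> o2, 'jjjj' -> j4, 'aaaa' -> a4, 'tttt' -> t4, 'mmmm' -> m4
Encoded: o2j4a4t4m4


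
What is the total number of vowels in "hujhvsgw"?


Input string: 'hujhvsgw'
Operation: count vowels (a, e, i, o, u)
Scan: s[0]='h', s[1]='u' (vowel), s[2]='j', s[3]='h', s[4]='v', s[5]='s', s[6]='g', s[7]='w'
Vowels found: 1
Result: 1


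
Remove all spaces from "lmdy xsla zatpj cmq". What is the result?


Input string: 'lmdy xsla zatpj cmq'
Operation: remove all spaces
Words: 'lmdy', 'xsla', 'zatpj', 'cmq'
Join without spaces: lmdyxslazatpjcmq


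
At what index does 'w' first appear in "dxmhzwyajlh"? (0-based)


Input string: 'dxmhzwyajlh'
Target: 'w'
Scanning left to right: s[0]='d', s[1]='x', s[2]='m', s[3]='h', s[4]='z', s[5]='w'
First match at index: 5


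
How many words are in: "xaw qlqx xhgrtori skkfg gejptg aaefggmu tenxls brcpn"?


Input string: 'xaw qlqx xhgrtori skkfg gejptg aaefggmu tenxls brcpn'
Operation: split by spaces
Words found: 'xaw', 'qlqx', 'xhgrtori', 'skkfg', 'gejptg', 'aaefggmu', 'tenxls', 'brcpn'
Word count: 8


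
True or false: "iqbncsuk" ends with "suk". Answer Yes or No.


Input string: 'iqbncsuk'
Suffix to check: 'suk'
Last 3 characters of input: 'suk'
Match: True
Result: Yes


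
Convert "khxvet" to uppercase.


Input string: 'khxvet'
Operation: convert each letter to uppercase
Mapping: 'k'->'K', 'h'->'H', 'x'->'X', 'v'->'V', 'e'->'E', 't'->'T'
Result: KHXVET


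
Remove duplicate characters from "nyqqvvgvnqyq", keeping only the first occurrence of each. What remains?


Input: 'nyqqvvgvnqyq'
Operation: keep first occurrence of each character
Scan: s[0]='n' new -> keep; s[1]='y' new -> keep; s[2]='q' new -> keep; s[3]='q' seen -> skip; s[4]='v' new -> keep; s[5]='v' seen -> skip; s[6]='g' new -> keep; s[7]='v' seen -> skip; s[8]='n' seen -> skip; s[9]='q' seen -> skip; s[10]='y' seen -> skip; s[11]='q' seen -> skip
Result: nyqvg


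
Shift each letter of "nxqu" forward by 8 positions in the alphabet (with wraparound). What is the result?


Input: 'nxqu', shift = 8
Operation: for each letter, (position + 8) mod 26
Mapping: 'n'(13+8=21)->'v', 'x'(23+8=31, 31 mod 26=5)->'f', 'q'(16+8=24)->'y', 'u'(20+8=28, 28 mod 26=2)->'c'
Result: vfyc


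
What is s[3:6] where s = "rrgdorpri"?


Input string: 'rrgdorpri'
Operation: slice [3:6]
Extract characters: s[3]='d', s[4]='o', s[5]='r'
Result: dor


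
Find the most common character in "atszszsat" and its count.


Input: 'atszszsat'
Operation: tally each character
Counts: 'a':2, 's':3, 't':2, 'z':2
Maximum: 's' appears 3 times


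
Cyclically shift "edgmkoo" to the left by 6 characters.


Input: 'edgmkoo', shift = 6
Operation: split at index 6 and swap parts
Front part s[0:6] = 'edgmko'
Back part s[6:] = 'o'
Rotated = back + front = 'o' + 'edgmko'
Result: oedgmko


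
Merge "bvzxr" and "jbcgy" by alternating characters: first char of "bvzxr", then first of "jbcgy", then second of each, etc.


String 1: 'bvzxr'
String 2: 'jbcgy'
Operation: alternate characters
Pairs: 'b'+'j', 'v'+'b', 'z'+'c', 'x'+'g', 'r'+'y'
Result: bjvbzcxgry


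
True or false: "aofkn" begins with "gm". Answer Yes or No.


Input string: 'aofkn'
Prefix to check: 'gm'
First 2 characters of input: 'ao'
Match: False
Result: No


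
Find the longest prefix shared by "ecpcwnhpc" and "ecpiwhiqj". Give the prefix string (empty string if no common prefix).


String 1: 'ecpcwnhpc'
String 2: 'ecpiwhiqj'
Compare position by position:
pos 0: 'e' vs 'e' match
pos 1: 'c' vs 'c' match
pos 2: 'p' vs 'p' match
pos 3: 'c' vs 'i' differ -> stop
Longest common prefix: "ecp" (length 3)


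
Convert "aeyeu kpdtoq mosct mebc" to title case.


Input string: 'aeyeu kpdtoq mosct mebc'
Operation: capitalize first letter of each word
Word transformations: 'aeyeu'->'Aeyeu', 'kpdtoq'->'Kpdtoq', 'mosct'->'Mosct', 'mebc'->'Mebc'
Result: Aeyeu Kpdtoq Mosct Mebc


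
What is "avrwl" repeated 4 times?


Input string: 'avrwl'
Operation: repeat 4 times
Concatenation: 'avrwl' + 'avrwl' + 'avrwl' + 'avrwl'
Result: avrwlavrwlavrwlavrwl


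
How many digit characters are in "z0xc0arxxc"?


Input string: 'z0xc0arxxc'
Operation: count digit characters (0-9)
Scan: 'z', '0'(digit), 'x', 'c', '0'(digit), 'a', 'r', 'x', 'x', 'c'
Digits found: 2
Result: 2


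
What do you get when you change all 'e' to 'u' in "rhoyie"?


Input string: 'rhoyie'
Operation: replace 'e' with 'u'
Positions of 'e': 5
After replacement: rhoyiu


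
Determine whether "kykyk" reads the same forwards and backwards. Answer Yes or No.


Input string: 'kykyk'
Reversed: 'kykyk'
Compare pairs: s[0]='k' vs s[4]='k' (match), s[1]='y' vs s[3]='y' (match)
Palindrome: Yes


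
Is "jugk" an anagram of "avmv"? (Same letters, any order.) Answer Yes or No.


String 1: 'avmv' -> sorted: 'amvv'
String 2: 'jugk' -> sorted: 'gjku'
Compare sorted forms: 'amvv' != 'gjku'
Anagram: No


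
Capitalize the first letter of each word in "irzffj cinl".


Input string: 'irzffj cinl'
Operation: capitalize first letter of each word
Word transformations: 'irzffj'->'Irzffj', 'cinl'->'Cinl'
Result: Irzffj Cinl


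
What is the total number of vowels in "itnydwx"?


Input string: 'itnydwx'
Operation: count vowels (a, e, i, o, u)
Scan: s[0]='i' (vowel), s[1]='t', s[2]='n', s[3]='y', s[4]='d', s[5]='w', s[6]='x'
Vowels found: 1
Result: 1


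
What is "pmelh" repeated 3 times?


Input string: 'pmelh'
Operation: repeat 3 times
Concatenation: 'pmelh' + 'pmelh' + 'pmelh'
Result: pmelhpmelhpmelh


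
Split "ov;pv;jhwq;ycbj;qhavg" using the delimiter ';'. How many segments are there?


Input string: 'ov;pv;jhwq;ycbj;qhavg'
Delimiter: ';'
Split result: 'ov', 'pv', 'jhwq', 'ycbj', 'qhavg'
Number of parts: 5


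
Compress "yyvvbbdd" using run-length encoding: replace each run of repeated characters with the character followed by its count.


Input: 'yyvvbbdd'
Operation: identify consecutive runs
Runs: 'yy' -> y2, 'vv' -> v2, 'bb' -> b2, 'dd' -> d2
Encoded: y2v2b2d2


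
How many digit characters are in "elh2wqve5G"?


Input string: 'elh2wqve5G'
Operation: count digit characters (0-9)
Scan: 'e', 'l', 'h', '2'(digit), 'w', 'q', 'v', 'e', '5'(digit), 'G'
Digits found: 2
Result: 2


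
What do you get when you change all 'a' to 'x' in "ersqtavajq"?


Input string: 'ersqtavajq'
Operation: replace 'a' with 'x'
Positions of 'a': 5, 7
After replacement: ersqtxvxjq


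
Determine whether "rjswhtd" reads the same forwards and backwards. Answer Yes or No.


Input string: 'rjswhtd'
Reversed: 'dthwsjr'
Compare pairs: s[0]='r' vs s[6]='d' (mismatch), s[1]='j' vs s[5]='t' (mismatch), s[2]='s' vs s[4]='h' (mismatch)
Palindrome: No


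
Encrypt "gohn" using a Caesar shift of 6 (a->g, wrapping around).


Input: 'gohn', shift = 6
Operation: for each letter, (position + 6) mod 26
Mapping: 'g'(6+6=12)->'m', 'o'(14+6=20)->'u', 'h'(7+6=13)->'n', 'n'(13+6=19)->'t'
Result: munt


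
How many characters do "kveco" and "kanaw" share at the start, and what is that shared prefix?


String 1: 'kveco'
String 2: 'kanaw'
Compare position by position:
pos 0: 'k' vs 'k' match
pos 1: 'v' vs 'a' differ -> stop
Longest common prefix: "k" (length 1)


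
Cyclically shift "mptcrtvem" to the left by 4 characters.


Input: 'mptcrtvem', shift = 4
Operation: split at index 4 and swap parts
Front part s[0:4] = 'mptc'
Back part s[4:] = 'rtvem'
Rotated = back + front = 'rtvem' + 'mptc'
Result: rtvemmptc


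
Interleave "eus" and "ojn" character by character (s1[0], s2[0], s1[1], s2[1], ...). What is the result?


String 1: 'eus'
String 2: 'ojn'
Operation: alternate characters
Pairs: 'e'+'o', 'u'+'j', 's'+'n'
Result: eoujsn


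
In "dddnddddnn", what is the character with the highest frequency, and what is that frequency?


Input: 'dddnddddnn'
Operation: tally each character
Counts: 'd':7, 'n':3
Maximum: 'd' appears 7 times


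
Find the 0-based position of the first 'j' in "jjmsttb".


Input string: 'jjmsttb'
Target: 'j'
Scanning left to right: s[0]='j'
First match at index: 0


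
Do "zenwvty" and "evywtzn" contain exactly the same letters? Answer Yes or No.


String 1: 'zenwvty' -> sorted: 'entvwyz'
String 2: 'evywtzn' -> sorted: 'entvwyz'
Compare sorted forms: 'entvwyz' == 'entvwyz'
Anagram: Yes


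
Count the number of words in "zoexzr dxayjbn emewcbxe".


Input string: 'zoexzr dxayjbn emewcbxe'
Operation: split by spaces
Words found: 'zoexzr', 'dxayjbn', 'emewcbxe'
Word count: 3


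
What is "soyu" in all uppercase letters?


Input string: 'soyu'
Operation: convert each letter to uppercase
Mapping: 's'->'S', 'o'->'O', 'y'->'Y', 'u'->'U'
Result: SOYU


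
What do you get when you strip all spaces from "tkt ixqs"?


Input string: 'tkt ixqs'
Operation: remove all spaces
Words: 'tkt', 'ixqs'
Join without spaces: tktixqs


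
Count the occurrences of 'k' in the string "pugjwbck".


Input string: 'pugjwbck'
Target character: 'k'
Scan each position: s[7]='k'
Matches found at indices: 7
Total: 1


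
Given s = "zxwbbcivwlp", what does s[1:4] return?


Input string: 'zxwbbcivwlp'
Operation: slice [1:4]
Extract characters: s[1]='x', s[2]='w', s[3]='b'
Result: xwb


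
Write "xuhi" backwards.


Input string: 'xuhi'
Operation: reverse character order
Original order: 'x' -> 'u' -> 'h' -> 'i'
Reversed order: 'i' -> 'h' -> 'u' -> 'x'
Result: ihux


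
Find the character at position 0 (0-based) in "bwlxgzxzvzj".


Input string: 'bwlxgzxzvzj'
Operation: get character at index 0
Index mapping: s[0]='b'
Result: 'b'


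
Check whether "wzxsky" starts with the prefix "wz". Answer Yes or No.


Input string: 'wzxsky'
Prefix to check: 'wz'
First 2 characters of input: 'wz'
Match: True
Result: Yes


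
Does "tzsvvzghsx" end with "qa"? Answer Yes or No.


Input string: 'tzsvvzghsx'
Suffix to check: 'qa'
Last 2 characters of input: 'sx'
Match: False
Result: No


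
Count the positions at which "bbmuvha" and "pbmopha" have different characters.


String 1: 'bbmuvha'
String 2: 'pbmopha'
Compare each position: pos 0: 'b'!='p', pos 1: 'b'=='b', pos 2: 'm'=='m', pos 3: 'u'!='o', pos 4: 'v'!='p', pos 5: 'h'=='h', pos 6: 'a'=='a'
Differing positions: 3
Hamming distance: 3


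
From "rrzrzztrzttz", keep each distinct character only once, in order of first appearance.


Input: 'rrzrzztrzttz'
Operation: keep first occurrence of each character
Scan: s[0]='r' new -> keep; s[1]='r' seen -> skip; s[2]='z' new -> keep; s[3]='r' seen -> skip; s[4]='z' seen -> skip; s[5]='z' seen -> skip; s[6]='t' new -> keep; s[7]='r' seen -> skip; s[8]='z' seen -> skip; s[9]='t' seen -> skip; s[10]='t' seen -> skip; s[11]='z' seen -> skip
Result: rzt


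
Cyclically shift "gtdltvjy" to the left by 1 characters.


Input: 'gtdltvjy', shift = 1
Operation: split at index 1 and swap parts
Front part s[0:1] = 'g'
Back part s[1:] = 'tdltvjy'
Rotated = back + front = 'tdltvjy' + 'g'
Result: tdltvjyg


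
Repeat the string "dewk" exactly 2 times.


Input string: 'dewk'
Operation: repeat 2 times
Concatenation: 'dewk' + 'dewk'
Result: dewkdewk


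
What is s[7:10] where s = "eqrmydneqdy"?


Input string: 'eqrmydneqdy'
Operation: slice [7:10]
Extract characters: s[7]='e', s[8]='q', s[9]='d'
Result: eqd


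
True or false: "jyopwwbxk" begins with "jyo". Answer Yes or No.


Input string: 'jyopwwbxk'
Prefix to check: 'jyo'
First 3 characters of input: 'jyo'
Match: True
Result: Yes


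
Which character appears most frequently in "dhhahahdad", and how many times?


Input: 'dhhahahdad'
Operation: tally each character
Counts: 'a':3, 'd':3, 'h':4
Maximum: 'h' appears 4 times


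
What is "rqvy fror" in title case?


Input string: 'rqvy fror'
Operation: capitalize first letter of each word
Word transformations: 'rqvy'->'Rqvy', 'fror'->'Fror'
Result: Rqvy Fror


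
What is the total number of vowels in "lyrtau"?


Input string: 'lyrtau'
Operation: count vowels (a, e, i, o, u)
Scan: s[0]='l', s[1]='y', s[2]='r', s[3]='t', s[4]='a' (vowel), s[5]='u' (vowel)
Vowels found: 2
Result: 2


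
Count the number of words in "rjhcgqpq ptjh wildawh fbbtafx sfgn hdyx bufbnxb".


Input string: 'rjhcgqpq ptjh wildawh fbbtafx sfgn hdyx bufbnxb'
Operation: split by spaces
Words found: 'rjhcgqpq', 'ptjh', 'wildawh', 'fbbtafx', 'sfgn', 'hdyx', 'bufbnxb'
Word count: 7


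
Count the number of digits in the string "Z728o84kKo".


Input string: 'Z728o84kKo'
Operation: count digit characters (0-9)
Scan: 'Z', '7'(digit), '2'(digit), '8'(digit), 'o', '8'(digit), '4'(digit), 'k', 'K', 'o'
Digits found: 5
Result: 5


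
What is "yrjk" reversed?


Input string: 'yrjk'
Operation: reverse character order
Original order: 'y' -> 'r' -> 'j' -> 'k'
Reversed order: 'k' -> 'j' -> 'r' -> 'y'
Result: kjry


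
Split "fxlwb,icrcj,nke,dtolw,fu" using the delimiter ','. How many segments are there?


Input string: 'fxlwb,icrcj,nke,dtolw,fu'
Delimiter: ','
Split result: 'fxlwb', 'icrcj', 'nke', 'dtolw', 'fu'
Number of parts: 5


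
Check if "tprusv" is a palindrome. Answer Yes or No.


Input string: 'tprusv'
Reversed: 'vsurpt'
Compare pairs: s[0]='t' vs s[5]='v' (mismatch), s[1]='p' vs s[4]='s' (mismatch), s[2]='r' vs s[3]='u' (mismatch)
Palindrome: No


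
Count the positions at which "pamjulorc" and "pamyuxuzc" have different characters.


String 1: 'pamjulorc'
String 2: 'pamyuxuzc'
Compare each position: pos 0: 'p'=='p', pos 1: 'a'=='a', pos 2: 'm'=='m', pos 3: 'j'!='y', pos 4: 'u'=='u', pos 5: 'l'!='x', pos 6: 'o'!='u', pos 7: 'r'!='z', pos 8: 'c'=='c'
Differing positions: 4
Hamming distance: 4


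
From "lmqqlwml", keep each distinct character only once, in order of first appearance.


Input: 'lmqqlwml'
Operation: keep first occurrence of each character
Scan: s[0]='l' new -> keep; s[1]='m' new -> keep; s[2]='q' new -> keep; s[3]='q' seen -> skip; s[4]='l' seen -> skip; s[5]='w' new -> keep; s[6]='m' seen -> skip; s[7]='l' seen -> skip
Result: lmqw


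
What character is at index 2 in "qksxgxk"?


Input string: 'qksxgxk'
Operation: get character at index 2
Index mapping: s[0]='q', s[1]='k', s[2]='s'
Result: 's'


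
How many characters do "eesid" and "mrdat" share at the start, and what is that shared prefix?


String 1: 'eesid'
String 2: 'mrdat'
Compare position by position:
pos 0: 'e' vs 'm' differ -> stop
Longest common prefix: "" (length 0)


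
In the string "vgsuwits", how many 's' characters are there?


Input string: 'vgsuwits'
Target character: 's'
Scan each position: s[2]='s', s[7]='s'
Matches found at indices: 2, 7
Total: 2


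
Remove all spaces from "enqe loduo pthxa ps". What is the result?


Input string: 'enqe loduo pthxa ps'
Operation: remove all spaces
Words: 'enqe', 'loduo', 'pthxa', 'ps'
Join without spaces: enqeloduopthxaps


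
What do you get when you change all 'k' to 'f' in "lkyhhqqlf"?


Input string: 'lkyhhqqlf'
Operation: replace 'k' with 'f'
Positions of 'k': 1
After replacement: lfyhhqqlf


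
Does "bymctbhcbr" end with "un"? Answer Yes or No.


Input string: 'bymctbhcbr'
Suffix to check: 'un'
Last 2 characters of input: 'br'
Match: False
Result: No


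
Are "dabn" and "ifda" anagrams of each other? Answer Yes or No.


String 1: 'dabn' -> sorted: 'abdn'
String 2: 'ifda' -> sorted: 'adfi'
Compare sorted forms: 'abdn' != 'adfi'
Anagram: No


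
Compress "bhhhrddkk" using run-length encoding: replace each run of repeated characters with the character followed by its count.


Input: 'bhhhrddkk'
Operation: identify consecutive runs
Runs: 'b' -> b1, 'hhh' -> h3, 'r' -> r1, 'dd' -> d2, 'kk' -> k2
Encoded: b1h3r1d2k2


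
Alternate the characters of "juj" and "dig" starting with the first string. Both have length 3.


String 1: 'juj'
String 2: 'dig'
Operation: alternate characters
Pairs: 'j'+'d', 'u'+'i', 'j'+'g'
Result: jduijg


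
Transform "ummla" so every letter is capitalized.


Input string: 'ummla'
Operation: convert each letter to uppercase
Mapping: 'u'->'U', 'm'->'M', 'm'->'M', 'l'->'L', 'a'->'A'
Result: UMMLA


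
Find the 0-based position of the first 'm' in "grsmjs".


Input string: 'grsmjs'
Target: 'm'
Scanning left to right: s[0]='g', s[1]='r', s[2]='s', s[3]='m'
First match at index: 3


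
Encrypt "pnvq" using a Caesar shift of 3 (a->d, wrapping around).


Input: 'pnvq', shift = 3
Operation: for each letter, (position + 3) mod 26
Mapping: 'p'(15+3=18)->'s', 'n'(13+3=16)->'q', 'v'(21+3=24)->'y', 'q'(16+3=19)->'t'
Result: sqyt


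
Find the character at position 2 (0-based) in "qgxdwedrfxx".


Input string: 'qgxdwedrfxx'
Operation: get character at index 2
Index mapping: s[0]='q', s[1]='g', s[2]='x'
Result: 'x'


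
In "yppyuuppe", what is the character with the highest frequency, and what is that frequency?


Input: 'yppyuuppe'
Operation: tally each character
Counts: 'e':1, 'p':4, 'u':2, 'y':2
Maximum: 'p' appears 4 times


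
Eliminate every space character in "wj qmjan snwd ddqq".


Input string: 'wj qmjan snwd ddqq'
Operation: remove all spaces
Words: 'wj', 'qmjan', 'snwd', 'ddqq'
Join without spaces: wjqmjansnwdddqq


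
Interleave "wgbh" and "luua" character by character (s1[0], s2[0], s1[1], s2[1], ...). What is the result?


String 1: 'wgbh'
String 2: 'luua'
Operation: alternate characters
Pairs: 'w'+'l', 'g'+'u', 'b'+'u', 'h'+'a'
Result: wlgubuha


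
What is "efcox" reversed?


Input string: 'efcox'
Operation: reverse character order
Original order: 'e' -> 'f' -> 'c' -> 'o' -> 'x'
Reversed order: 'x' -> 'o' -> 'c' -> 'f' -> 'e'
Result: xocfe


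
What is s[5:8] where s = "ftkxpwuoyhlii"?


Input string: 'ftkxpwuoyhlii'
Operation: slice [5:8]
Extract characters: s[5]='w', s[6]='u', s[7]='o'
Result: wuo


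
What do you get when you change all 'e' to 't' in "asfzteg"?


Input string: 'asfzteg'
Operation: replace 'e' with 't'
Positions of 'e': 5
After replacement: asfzttg


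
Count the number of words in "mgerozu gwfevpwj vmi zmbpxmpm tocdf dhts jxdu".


Input string: 'mgerozu gwfevpwj vmi zmbpxmpm tocdf dhts jxdu'
Operation: split by spaces
Words found: 'mgerozu', 'gwfevpwj', 'vmi', 'zmbpxmpm', 'tocdf', 'dhts', 'jxdu'
Word count: 7


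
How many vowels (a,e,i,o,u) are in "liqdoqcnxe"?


Input string: 'liqdoqcnxe'
Operation: count vowels (a, e, i, o, u)
Scan: s[0]='l', s[1]='i' (vowel), s[2]='q', s[3]='d', s[4]='o' (vowel), s[5]='q', s[6]='c', s[7]='n', s[8]='x', s[9]='e' (vowel)
Vowels found: 3
Result: 3


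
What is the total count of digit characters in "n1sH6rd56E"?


Input string: 'n1sH6rd56E'
Operation: count digit characters (0-9)
Scan: 'n', '1'(digit), 's', 'H', '6'(digit), 'r', 'd', '5'(digit), '6'(digit), 'E'
Digits found: 4
Result: 4


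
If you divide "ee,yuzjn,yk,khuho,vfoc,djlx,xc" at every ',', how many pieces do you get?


Input string: 'ee,yuzjn,yk,khuho,vfoc,djlx,xc'
Delimiter: ','
Split result: 'ee', 'yuzjn', 'yk', 'khuho', 'vfoc', 'djlx', 'xc'
Number of parts: 7


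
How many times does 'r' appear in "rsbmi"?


Input string: 'rsbmi'
Target character: 'r'
Scan each position: s[0]='r'
Matches found at indices: 0
Total: 1


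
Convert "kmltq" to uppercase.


Input string: 'kmltq'
Operation: convert each letter to uppercase
Mapping: 'k'->'K', 'm'->'M', 'l'->'L', 't'->'T', 'q'->'Q'
Result: KMLTQ


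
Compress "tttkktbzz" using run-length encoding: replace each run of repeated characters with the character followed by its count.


Input: 'tttkktbzz'
Operation: identify consecutive runs
Runs: 'ttt' -> t3, 'kk' -> k2, 't' -> t1, 'b' -> b1, 'zz' -> z2
Encoded: t3k2t1b1z2


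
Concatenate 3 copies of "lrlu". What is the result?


Input string: 'lrlu'
Operation: repeat 3 times
Concatenation: 'lrlu' + 'lrlu' + 'lrlu'
Result: lrlulrlulrlu


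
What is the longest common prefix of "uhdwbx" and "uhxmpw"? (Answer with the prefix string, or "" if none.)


String 1: 'uhdwbx'
String 2: 'uhxmpw'
Compare position by position:
pos 0: 'u' vs 'u' match
pos 1: 'h' vs 'h' match
pos 2: 'd' vs 'x' differ -> stop
Longest common prefix: "uh" (length 2)


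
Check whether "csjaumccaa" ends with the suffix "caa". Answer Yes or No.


Input string: 'csjaumccaa'
Suffix to check: 'caa'
Last 3 characters of input: 'caa'
Match: True
Result: Yes


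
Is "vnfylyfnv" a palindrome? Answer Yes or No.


Input string: 'vnfylyfnv'
Reversed: 'vnfylyfnv'
Compare pairs: s[0]='v' vs s[8]='v' (match), s[1]='n' vs s[7]='n' (match), s[2]='f' vs s[6]='f' (match), s[3]='y' vs s[5]='y' (match)
Palindrome: Yes


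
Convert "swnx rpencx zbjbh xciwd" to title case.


Input string: 'swnx rpencx zbjbh xciwd'
Operation: capitalize first letter of each word
Word transformations: 'swnx'->'Swnx', 'rpencx'->'Rpencx', 'zbjbh'->'Zbjbh', 'xciwd'->'Xciwd'
Result: Swnx Rpencx Zbjbh Xciwd


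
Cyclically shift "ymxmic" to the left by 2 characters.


Input: 'ymxmic', shift = 2
Operation: split at index 2 and swap parts
Front part s[0:2] = 'ym'
Back part s[2:] = 'xmic'
Rotated = back + front = 'xmic' + 'ym'
Result: xmicym


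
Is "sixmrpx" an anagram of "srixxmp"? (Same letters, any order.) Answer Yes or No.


String 1: 'srixxmp' -> sorted: 'imprsxx'
String 2: 'sixmrpx' -> sorted: 'imprsxx'
Compare sorted forms: 'imprsxx' == 'imprsxx'
Anagram: Yes


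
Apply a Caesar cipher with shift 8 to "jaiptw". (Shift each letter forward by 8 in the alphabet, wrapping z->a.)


Input: 'jaiptw', shift = 8
Operation: for each letter, (position + 8) mod 26
Mapping: 'j'(9+8=17)->'r', 'a'(0+8=8)->'i', 'i'(8+8=16)->'q', 'p'(15+8=23)->'x', 't'(19+8=27, 27 mod 26=1)->'b', 'w'(22+8=30, 30 mod 26=4)->'e'
Result: riqxbe


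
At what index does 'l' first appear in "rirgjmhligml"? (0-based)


Input string: 'rirgjmhligml'
Target: 'l'
Scanning left to right: s[0]='r', s[1]='i', s[2]='r', s[3]='g', s[4]='j', s[5]='m', s[6]='h', s[7]='l'
First match at index: 7


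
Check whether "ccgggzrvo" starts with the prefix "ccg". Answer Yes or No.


Input string: 'ccgggzrvo'
Prefix to check: 'ccg'
First 3 characters of input: 'ccg'
Match: True
Result: Yes


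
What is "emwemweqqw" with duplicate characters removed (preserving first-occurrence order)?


Input: 'emwemweqqw'
Operation: keep first occurrence of each character
Scan: s[0]='e' new -> keep; s[1]='m' new -> keep; s[2]='w' new -> keep; s[3]='e' seen -> skip; s[4]='m' seen -> skip; s[5]='w' seen -> skip; s[6]='e' seen -> skip; s[7]='q' new -> keep; s[8]='q' seen -> skip; s[9]='w' seen -> skip
Result: emwq


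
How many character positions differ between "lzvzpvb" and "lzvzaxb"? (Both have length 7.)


String 1: 'lzvzpvb'
String 2: 'lzvzaxb'
Compare each position: pos 0: 'l'=='l', pos 1: 'z'=='z', pos 2: 'v'=='v', pos 3: 'z'=='z', pos 4: 'p'!='a', pos 5: 'v'!='x', pos 6: 'b'=='b'
Differing positions: 2
Hamming distance: 2
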